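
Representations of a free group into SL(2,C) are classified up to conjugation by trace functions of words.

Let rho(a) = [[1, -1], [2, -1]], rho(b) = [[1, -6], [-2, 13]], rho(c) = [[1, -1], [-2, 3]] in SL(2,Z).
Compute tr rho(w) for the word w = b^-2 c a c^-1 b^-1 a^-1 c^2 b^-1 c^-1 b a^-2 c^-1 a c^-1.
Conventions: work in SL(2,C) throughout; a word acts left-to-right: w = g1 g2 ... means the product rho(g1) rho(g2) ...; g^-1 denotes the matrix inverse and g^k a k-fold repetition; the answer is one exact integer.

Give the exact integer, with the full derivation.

rho(b^-1) = [[13, 6], [2, 1]]
... * rho(b^-1) = [[13, 6], [2, 1]]  ->  [[181, 84], [28, 13]]
... * rho(c) = [[1, -1], [-2, 3]]  ->  [[13, 71], [2, 11]]
... * rho(a) = [[1, -1], [2, -1]]  ->  [[155, -84], [24, -13]]
... * rho(c^-1) = [[3, 1], [2, 1]]  ->  [[297, 71], [46, 11]]
... * rho(b^-1) = [[13, 6], [2, 1]]  ->  [[4003, 1853], [620, 287]]
... * rho(a^-1) = [[-1, 1], [-2, 1]]  ->  [[-7709, 5856], [-1194, 907]]
... * rho(c) = [[1, -1], [-2, 3]]  ->  [[-19421, 25277], [-3008, 3915]]
... * rho(c) = [[1, -1], [-2, 3]]  ->  [[-69975, 95252], [-10838, 14753]]
... * rho(b^-1) = [[13, 6], [2, 1]]  ->  [[-719171, -324598], [-111388, -50275]]
... * rho(c^-1) = [[3, 1], [2, 1]]  ->  [[-2806709, -1043769], [-434714, -161663]]
... * rho(b) = [[1, -6], [-2, 13]]  ->  [[-719171, 3271257], [-111388, 506665]]
... * rho(a^-1) = [[-1, 1], [-2, 1]]  ->  [[-5823343, 2552086], [-901942, 395277]]
... * rho(a^-1) = [[-1, 1], [-2, 1]]  ->  [[719171, -3271257], [111388, -506665]]
... * rho(c^-1) = [[3, 1], [2, 1]]  ->  [[-4385001, -2552086], [-679166, -395277]]
... * rho(a) = [[1, -1], [2, -1]]  ->  [[-9489173, 6937087], [-1469720, 1074443]]
... * rho(c^-1) = [[3, 1], [2, 1]]  ->  [[-14593345, -2552086], [-2260274, -395277]]
tr = -14593345 + -395277 = -14988622

-14988622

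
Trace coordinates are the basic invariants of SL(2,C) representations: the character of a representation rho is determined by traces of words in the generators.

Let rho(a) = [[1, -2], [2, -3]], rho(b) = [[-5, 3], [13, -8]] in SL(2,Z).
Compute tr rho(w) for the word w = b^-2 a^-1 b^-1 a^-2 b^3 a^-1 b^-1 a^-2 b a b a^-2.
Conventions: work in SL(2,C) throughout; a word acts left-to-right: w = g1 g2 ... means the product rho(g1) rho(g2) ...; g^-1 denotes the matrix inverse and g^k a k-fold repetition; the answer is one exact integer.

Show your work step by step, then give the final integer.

742495935

rho(b^-1) = [[-8, -3], [-13, -5]]
... * rho(b^-1) = [[-8, -3], [-13, -5]]  ->  [[103, 39], [169, 64]]
... * rho(a^-1) = [[-3, 2], [-2, 1]]  ->  [[-387, 245], [-635, 402]]
... * rho(b^-1) = [[-8, -3], [-13, -5]]  ->  [[-89, -64], [-146, -105]]
... * rho(a^-1) = [[-3, 2], [-2, 1]]  ->  [[395, -242], [648, -397]]
... * rho(a^-1) = [[-3, 2], [-2, 1]]  ->  [[-701, 548], [-1150, 899]]
... * rho(b) = [[-5, 3], [13, -8]]  ->  [[10629, -6487], [17437, -10642]]
... * rho(b) = [[-5, 3], [13, -8]]  ->  [[-137476, 83783], [-225531, 137447]]
... * rho(b) = [[-5, 3], [13, -8]]  ->  [[1776559, -1082692], [2914466, -1776169]]
... * rho(a^-1) = [[-3, 2], [-2, 1]]  ->  [[-3164293, 2470426], [-5191060, 4052763]]
... * rho(b^-1) = [[-8, -3], [-13, -5]]  ->  [[-6801194, -2859251], [-11157439, -4690635]]
... * rho(a^-1) = [[-3, 2], [-2, 1]]  ->  [[26122084, -16461639], [42853587, -27005513]]
... * rho(a^-1) = [[-3, 2], [-2, 1]]  ->  [[-45442974, 35782529], [-74549735, 58701661]]
... * rho(b) = [[-5, 3], [13, -8]]  ->  [[692387747, -422589154], [1135870268, -693262493]]
... * rho(a) = [[1, -2], [2, -3]]  ->  [[-152790561, -117008032], [-250654718, -191953057]]
... * rho(b) = [[-5, 3], [13, -8]]  ->  [[-757151611, 477692573], [-1242116151, 783660302]]
... * rho(a^-1) = [[-3, 2], [-2, 1]]  ->  [[1316069687, -1036610649], [2159027849, -1700572000]]
... * rho(a^-1) = [[-3, 2], [-2, 1]]  ->  [[-1874987763, 1595528725], [-3075939547, 2617483698]]
tr = -1874987763 + 2617483698 = 742495935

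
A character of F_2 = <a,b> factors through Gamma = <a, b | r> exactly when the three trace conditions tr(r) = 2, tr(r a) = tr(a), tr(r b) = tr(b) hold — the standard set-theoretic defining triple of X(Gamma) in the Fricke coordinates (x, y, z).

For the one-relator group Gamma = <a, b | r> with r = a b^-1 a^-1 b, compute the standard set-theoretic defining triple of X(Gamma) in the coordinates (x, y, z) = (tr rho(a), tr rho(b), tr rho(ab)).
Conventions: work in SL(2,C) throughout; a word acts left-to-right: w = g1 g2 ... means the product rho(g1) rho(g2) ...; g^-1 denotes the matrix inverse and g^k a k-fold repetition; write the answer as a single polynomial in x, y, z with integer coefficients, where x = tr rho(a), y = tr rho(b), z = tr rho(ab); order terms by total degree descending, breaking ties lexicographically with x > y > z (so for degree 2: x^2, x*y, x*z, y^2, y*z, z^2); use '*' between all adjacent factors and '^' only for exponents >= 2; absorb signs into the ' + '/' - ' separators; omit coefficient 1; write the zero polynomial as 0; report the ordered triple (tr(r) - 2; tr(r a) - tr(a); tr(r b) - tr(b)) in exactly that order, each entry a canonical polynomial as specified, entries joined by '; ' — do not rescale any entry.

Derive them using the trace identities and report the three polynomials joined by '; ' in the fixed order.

trace(b a b) = trace(b)*trace(a b) - trace(a)  (reduce the b square) = y*z - x
trace(b a b a) = trace(b a)*trace(b a) - trace(1)  (split on b) = z^2 - 2
trace(a^-1 b a b) = trace(b a b)*trace(a) - trace(b a b a)  (eliminate a^-1) = x*y*z - x^2 - z^2 + 2
trace(a b^-1 a^-1 b) = trace(a^-1 b a)*trace(b) - trace(a^-1 b a b)  (eliminate b^-1) = -x*y*z + x^2 + y^2 + z^2 - 2
trace(a^2 b) = trace(a)*trace(b a) - trace(b)  (reduce the a square) = x*z - y
apply: trace(a^2) = trace(a)*trace(a) - trace(1)  (reduce the a square) = x^2 - 2
use: trace(b a^2 b) = trace(b)*trace(a^2 b) - trace(a^2)  (reduce the b square) = x*y*z - x^2 - y^2 + 2
trace(b a^2 b a) = trace(a)*trace(b a b a) - trace(b a b)  (reduce the a square) = x*z^2 - y*z - x
use: trace(a^-1 b a^2 b) = trace(b a^2 b)*trace(a) - trace(b a^2 b a)  (eliminate a^-1) = x^2*y*z - x^3 - x*y^2 - x*z^2 + y*z + 3*x
apply: trace(a b^-1 a^-1 b a) = trace(a^-1 b a^2)*trace(b) - trace(a^-1 b a^2 b)  (eliminate b^-1) = -x^2*y*z + x^3 + x*y^2 + x*z^2 - 3*x
trace(a b^2 a b) = trace(b)*trace(a b a b) - trace(a b a)  (reduce the b square) = y*z^2 - x*z - y
use: trace(b^2 a b^-1 a) = trace(a b^2 a)*trace(b) - trace(a b^2 a b)  (eliminate b^-1) = x*y^2*z - x^2*y - y^3 - y*z^2 + x*z + 3*y
trace(a b^-1 a^-1 b^2) = trace(b^2 a b^-1)*trace(a) - trace(b^2 a b^-1 a)  (eliminate a^-1) = -x*y^2*z + x^2*y + y^3 + y*z^2 - 3*y
assemble the triple (trace(r) - 2; trace(r a) - x; trace(r b) - y)

-x*y*z + x^2 + y^2 + z^2 - 4; -x^2*y*z + x^3 + x*y^2 + x*z^2 - 4*x; -x*y^2*z + x^2*y + y^3 + y*z^2 - 4*y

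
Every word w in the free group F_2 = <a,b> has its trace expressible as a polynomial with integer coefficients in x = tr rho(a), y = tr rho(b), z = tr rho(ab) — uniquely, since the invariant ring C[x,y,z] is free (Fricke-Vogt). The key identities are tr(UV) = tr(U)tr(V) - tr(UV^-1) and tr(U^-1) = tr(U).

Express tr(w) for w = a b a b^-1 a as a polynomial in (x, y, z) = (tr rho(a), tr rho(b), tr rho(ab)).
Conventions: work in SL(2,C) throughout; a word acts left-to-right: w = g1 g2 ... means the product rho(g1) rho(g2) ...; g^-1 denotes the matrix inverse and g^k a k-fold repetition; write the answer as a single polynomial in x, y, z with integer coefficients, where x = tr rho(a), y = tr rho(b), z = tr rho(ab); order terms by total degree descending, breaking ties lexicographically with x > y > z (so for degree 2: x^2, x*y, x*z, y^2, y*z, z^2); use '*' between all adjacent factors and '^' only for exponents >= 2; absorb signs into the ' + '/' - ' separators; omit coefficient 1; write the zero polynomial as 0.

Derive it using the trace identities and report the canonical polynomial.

tr(a b a) = tr(a) * tr(b a) - tr(b)  (reduce the a square) = x*z - y
tr(a^2 b a) = tr(a) * tr(a b a) - tr(a b)  (reduce the a square) = x^2*z - x*y - z
tr(b a b a) = tr(a b) * tr(a b) - tr(1)  (split on a) = z^2 - 2
tr(b a b) = tr(b) * tr(a b) - tr(a)  (reduce the b square) = y*z - x
tr(a^2 b a b) = tr(a) * tr(b a b a) - tr(b a b)  (reduce the a square) = x*z^2 - y*z - x
tr(a b a b^-1 a) = tr(a^2 b a) * tr(b) - tr(a^2 b a b)  (eliminate b^-1) = x^2*y*z - x*y^2 - x*z^2 + x

x^2*y*z - x*y^2 - x*z^2 + x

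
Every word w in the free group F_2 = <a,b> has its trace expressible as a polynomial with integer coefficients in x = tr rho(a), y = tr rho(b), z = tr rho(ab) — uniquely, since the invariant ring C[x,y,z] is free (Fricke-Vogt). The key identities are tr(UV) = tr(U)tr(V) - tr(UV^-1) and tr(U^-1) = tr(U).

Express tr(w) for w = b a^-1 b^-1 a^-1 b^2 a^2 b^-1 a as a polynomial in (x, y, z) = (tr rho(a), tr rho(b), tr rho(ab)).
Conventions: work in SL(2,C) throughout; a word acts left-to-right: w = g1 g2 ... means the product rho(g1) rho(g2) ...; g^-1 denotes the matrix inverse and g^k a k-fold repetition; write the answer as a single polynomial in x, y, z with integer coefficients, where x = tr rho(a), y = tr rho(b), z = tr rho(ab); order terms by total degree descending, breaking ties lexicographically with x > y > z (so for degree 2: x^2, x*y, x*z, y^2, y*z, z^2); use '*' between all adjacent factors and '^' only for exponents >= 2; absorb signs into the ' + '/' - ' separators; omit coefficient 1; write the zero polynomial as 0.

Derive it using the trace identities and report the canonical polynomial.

tr(b a^2) = tr(a)*tr(b a) - tr(b) = x*z - y
tr(b^2 a) = tr(b)*tr(a b) - tr(a) = y*z - x
tr(b^2) = tr(b)*tr(b) - tr(1) = y^2 - 2
tr(a^2 b^2) = tr(a)*tr(b^2 a) - tr(b^2) = x*y*z - x^2 - y^2 + 2
tr(a b^3 a) = tr(b)*tr(a^2 b^2) - tr(a^2 b) = x*y^2*z - x^2*y - y^3 - x*z + 3*y
tr(a b^3) = tr(b)*tr(a b^2) - tr(a b) = y^2*z - x*y - z
tr(a b^3 a^2) = tr(a)*tr(a b^3 a) - tr(a b^3) = x^2*y^2*z - x^3*y - x*y^3 - x^2*z - y^2*z + 4*x*y + z
tr(a b a b) = tr(b a)*tr(b a) - tr(1)   [split at repeated b] = z^2 - 2
tr(b a b a b) = tr(b)*tr(a b a b) - tr(a b a) = y*z^2 - x*z - y
tr(b a b^3 a) = tr(b)*tr(b a b a b) - tr(b a b a) = y^2*z^2 - x*y*z - y^2 - z^2 + 2
tr(b a b^3) = tr(b)*tr(b a b^2) - tr(b a b) = y^3*z - x*y^2 - 2*y*z + x
tr(a b^3 a^2 b) = tr(a)*tr(b a b^3 a) - tr(b a b^3) = x*y^2*z^2 - x^2*y*z - y^3*z - x*z^2 + 2*y*z + x
tr(b^2 a^2 b^-1 a b) = tr(a b^3 a^2)*tr(b) - tr(a b^3 a^2 b) = x^2*y^3*z - x^3*y^2 - x*y^4 - x*y^2*z^2 + 4*x*y^2 + x*z^2 - y*z - x
tr(a b a b^3 a^2) = tr(a)*tr(a b a b^3 a) - tr(a b a b^3) = x^2*y^2*z^2 - x^3*y*z - x*y^3*z - x^2*z^2 - y^2*z^2 + 3*x*y*z + x^2 + y^2 + z^2 - 2
tr(b a b a b a) = tr(b a)*tr(b a b a) - tr(b^-1 a^-1)   [split at repeated b] = z^3 - 3*z
tr(a^2 b a b a b) = tr(a)*tr(b a b a b a) - tr(b a b a b) = x*z^3 - y*z^2 - 2*x*z + y
tr(a b a b a) = tr(a)*tr(b a b a) - tr(b a b) = x*z^2 - y*z - x
tr(a^2 b a b a) = tr(a)*tr(a b a b a) - tr(a b a b) = x^2*z^2 - x*y*z - x^2 - z^2 + 2
tr(a^2 b a b a b^2) = tr(b)*tr(a^2 b a b a b) - tr(a^2 b a b a) = x*y*z^3 - x^2*z^2 - y^2*z^2 - x*y*z + x^2 + y^2 + z^2 - 2
tr(a b a b^3 a^2 b) = tr(b)*tr(a^2 b a b a b^2) - tr(a^2 b a b a b) = x*y^2*z^3 - x^2*y*z^2 - y^3*z^2 - x*y^2*z - x*z^3 + x^2*y + y^3 + 2*y*z^2 + 2*x*z - 3*y
tr(b^2 a^2 b^-1 a b a b) = tr(a b a b^3 a^2)*tr(b) - tr(a b a b^3 a^2 b) = x^2*y^3*z^2 - x^3*y^2*z - x*y^4*z - x*y^2*z^3 + 4*x*y^2*z + x*z^3 - y*z^2 - 2*x*z + y
tr(a^3 b a b a b) = tr(a)*tr(a b a b a b a) - tr(a b a b a b) = x^2*z^3 - x*y*z^2 - 2*x^2*z - z^3 + x*y + 3*z
tr(a^3 b a b a) = tr(a)*tr(b a b a^3) - tr(b a b a^2) = x^3*z^2 - x^2*y*z - x^3 - 2*x*z^2 + y*z + 3*x
tr(a b a b a b^2 a^2) = tr(b)*tr(a^3 b a b a b) - tr(a^3 b a b a) = x^2*y*z^3 - x^3*z^2 - x*y^2*z^2 - x^2*y*z - y*z^3 + x^3 + x*y^2 + 2*x*z^2 + 2*y*z - 3*x
tr(b a b a b a b a) = tr(a b a b a b)*tr(a b) - tr(b a b a)   [split at repeated a] = z^4 - 4*z^2 + 2
tr(b a b a b a b) = tr(b)*tr(a b a b a b) - tr(a b a b a) = y*z^3 - x*z^2 - 2*y*z + x
tr(a^2 b a b a b a b) = tr(a)*tr(b a b a b a b a) - tr(b a b a b a b) = x*z^4 - y*z^3 - 3*x*z^2 + 2*y*z + x
tr(a b a b a b^2 a^2 b) = tr(b)*tr(a^2 b a b a b a b) - tr(a^2 b a b a b a) = x*y*z^4 - x^2*z^3 - y^2*z^3 - 2*x*y*z^2 + 2*x^2*z + 2*y^2*z + z^3 - 3*z
tr(b^2 a^2 b^-1 a b a b a) = tr(a b a b a b^2 a^2)*tr(b) - tr(a b a b a b^2 a^2 b) = x^2*y^2*z^3 - x^3*y*z^2 - x*y^3*z^2 - x*y*z^4 - x^2*y^2*z + x^2*z^3 + x^3*y + x*y^3 + 4*x*y*z^2 - 2*x^2*z - z^3 - 3*x*y + 3*z
tr(a^-1 b^2 a^2 b^-1 a b a b) = tr(b^2 a^2 b^-1 a b a b)*tr(a) - tr(b^2 a^2 b^-1 a b a b a) = x^3*y^3*z^2 - x^4*y^2*z - x^2*y^4*z - 2*x^2*y^2*z^3 + x^3*y*z^2 + x*y^3*z^2 + x*y*z^4 + 5*x^2*y^2*z - x^3*y - x*y^3 - 5*x*y*z^2 + z^3 + 4*x*y - 3*z
tr(b^-1 a^-1 b^2 a^2 b^-1 a b a) = tr(a^-1 b^2 a^2 b^-1 a b a)*tr(b) - tr(a^-1 b^2 a^2 b^-1 a b a b) = -x^3*y^3*z^2 + x^4*y^2*z + 2*x^2*y^4*z + 2*x^2*y^2*z^3 - x^3*y^3 - x^3*y*z^2 - x*y^5 - 2*x*y^3*z^2 - x*y*z^4 - 5*x^2*y^2*z + x^3*y + 5*x*y^3 + 6*x*y*z^2 - y^2*z - z^3 - 5*x*y + 3*z
tr(b a^-1 b^-1 a^-1 b^2 a^2 b^-1 a) = tr(b^-1 a^-1 b^2 a^2 b^-1 a b)*tr(a) - tr(b^-1 a^-1 b^2 a^2 b^-1 a b a) = x^3*y^3*z^2 - x^4*y^2*z - 2*x^2*y^4*z - 2*x^2*y^2*z^3 + x^3*y^3 + x^3*y*z^2 + x*y^5 + 2*x*y^3*z^2 + x*y*z^4 + 5*x^2*y^2*z - x^3*y - 5*x*y^3 - 6*x*y*z^2 + x^2*z + y^2*z + z^3 + 4*x*y - 3*z

x^3*y^3*z^2 - x^4*y^2*z - 2*x^2*y^4*z - 2*x^2*y^2*z^3 + x^3*y^3 + x^3*y*z^2 + x*y^5 + 2*x*y^3*z^2 + x*y*z^4 + 5*x^2*y^2*z - x^3*y - 5*x*y^3 - 6*x*y*z^2 + x^2*z + y^2*z + z^3 + 4*x*y - 3*z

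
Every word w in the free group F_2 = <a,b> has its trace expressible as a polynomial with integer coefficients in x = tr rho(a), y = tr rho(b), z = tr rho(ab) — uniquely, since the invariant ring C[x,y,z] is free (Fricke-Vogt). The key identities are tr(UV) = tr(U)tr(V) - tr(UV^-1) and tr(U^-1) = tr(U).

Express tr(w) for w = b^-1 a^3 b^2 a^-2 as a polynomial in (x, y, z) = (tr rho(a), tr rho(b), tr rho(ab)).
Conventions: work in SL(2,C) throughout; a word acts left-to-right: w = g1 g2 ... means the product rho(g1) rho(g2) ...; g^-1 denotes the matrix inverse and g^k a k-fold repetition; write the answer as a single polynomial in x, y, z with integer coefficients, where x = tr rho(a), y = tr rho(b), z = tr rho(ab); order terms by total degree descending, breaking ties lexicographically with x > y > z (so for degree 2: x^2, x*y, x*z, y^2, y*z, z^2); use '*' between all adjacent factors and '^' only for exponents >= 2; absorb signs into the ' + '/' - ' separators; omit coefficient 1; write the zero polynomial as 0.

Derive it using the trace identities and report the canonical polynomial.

trace(a^2 b) = trace(a) trace(b a) - trace(b) = x*z - y
trace(a^2) = trace(a) trace(a) - trace(1) = x^2 - 2
trace(a^2 b^2) = trace(b) trace(a^2 b) - trace(a^2) = x*y*z - x^2 - y^2 + 2
trace(b^3 a^2) = trace(b) trace(a^2 b^2) - trace(a^2 b) = x*y^2*z - x^2*y - y^3 - x*z + 3*y
trace(b a b) = trace(b) trace(a b) - trace(a) = y*z - x
trace(b^3 a) = trace(b) trace(b a b) - trace(b a) = y^2*z - x*y - z
trace(b a^3 b^2) = trace(a) trace(b^3 a^2) - trace(b^3 a) = x^2*y^2*z - x^3*y - x*y^3 - x^2*z - y^2*z + 4*x*y + z
trace(b a b a) = trace(a b) trace(a b) - trace(1)   [split at repeated a] = z^2 - 2
trace(a b a^2 b) = trace(a) trace(b a b a) - trace(b a b) = x*z^2 - y*z - x
trace(a b a^2) = trace(a) trace(b a^2) - trace(b a) = x^2*z - x*y - z
trace(b^2 a b a^2) = trace(b) trace(a b a^2 b) - trace(a b a^2) = x*y*z^2 - x^2*z - y^2*z + z
trace(b^2 a b a) = trace(b) trace(a b a b) - trace(a b a) = y*z^2 - x*z - y
trace(b a^3 b^2 a) = trace(a) trace(b^2 a b a^2) - trace(b^2 a b a) = x^2*y*z^2 - x^3*z - x*y^2*z - y*z^2 + 2*x*z + y
trace(a^3 b^2 a^-1 b) = trace(b a^3 b^2) trace(a) - trace(b a^3 b^2 a) = x^3*y^2*z - x^4*y - x^2*y^3 - x^2*y*z^2 + 4*x^2*y + y*z^2 - x*z - y
trace(a^-1 b^-1 a^3 b^2) = trace(a^3 b^2 a^-1) trace(b) - trace(a^3 b^2 a^-1 b) = -x^3*y^2*z + x^4*y + x^2*y^3 + x^2*y*z^2 + x*y^2*z - 5*x^2*y - y^3 - y*z^2 + x*z + 3*y
trace(b^-1 a^3 b^2 a^-2) = trace(a^-1 b^-1 a^3 b^2) trace(a) - trace(a^-1 b^-1 a^3 b^2 a) = -x^4*y^2*z + x^5*y + x^3*y^3 + x^3*y*z^2 + x^2*y^2*z - 5*x^3*y - x*y^3 - x*y*z^2 + 4*x*y + z

-x^4*y^2*z + x^5*y + x^3*y^3 + x^3*y*z^2 + x^2*y^2*z - 5*x^3*y - x*y^3 - x*y*z^2 + 4*x*y + z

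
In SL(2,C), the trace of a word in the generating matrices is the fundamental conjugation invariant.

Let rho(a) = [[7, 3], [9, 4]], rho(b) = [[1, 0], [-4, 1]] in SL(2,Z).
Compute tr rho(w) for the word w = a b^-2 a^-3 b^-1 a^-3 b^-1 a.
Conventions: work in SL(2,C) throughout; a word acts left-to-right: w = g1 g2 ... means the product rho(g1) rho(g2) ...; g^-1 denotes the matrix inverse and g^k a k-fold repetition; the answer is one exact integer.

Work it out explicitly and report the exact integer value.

rho(a) = [[7, 3], [9, 4]]
... * rho(b^-1) = [[1, 0], [4, 1]]  ->  [[19, 3], [25, 4]]
... * rho(b^-1) = [[1, 0], [4, 1]]  ->  [[31, 3], [41, 4]]
... * rho(a^-1) = [[4, -3], [-9, 7]]  ->  [[97, -72], [128, -95]]
... * rho(a^-1) = [[4, -3], [-9, 7]]  ->  [[1036, -795], [1367, -1049]]
... * rho(a^-1) = [[4, -3], [-9, 7]]  ->  [[11299, -8673], [14909, -11444]]
... * rho(b^-1) = [[1, 0], [4, 1]]  ->  [[-23393, -8673], [-30867, -11444]]
... * rho(a^-1) = [[4, -3], [-9, 7]]  ->  [[-15515, 9468], [-20472, 12493]]
... * rho(a^-1) = [[4, -3], [-9, 7]]  ->  [[-147272, 112821], [-194325, 148867]]
... * rho(a^-1) = [[4, -3], [-9, 7]]  ->  [[-1604477, 1231563], [-2117103, 1625044]]
... * rho(b^-1) = [[1, 0], [4, 1]]  ->  [[3321775, 1231563], [4383073, 1625044]]
... * rho(a) = [[7, 3], [9, 4]]  ->  [[34336492, 14891577], [45306907, 19649395]]
tr = 34336492 + 19649395 = 53985887

53985887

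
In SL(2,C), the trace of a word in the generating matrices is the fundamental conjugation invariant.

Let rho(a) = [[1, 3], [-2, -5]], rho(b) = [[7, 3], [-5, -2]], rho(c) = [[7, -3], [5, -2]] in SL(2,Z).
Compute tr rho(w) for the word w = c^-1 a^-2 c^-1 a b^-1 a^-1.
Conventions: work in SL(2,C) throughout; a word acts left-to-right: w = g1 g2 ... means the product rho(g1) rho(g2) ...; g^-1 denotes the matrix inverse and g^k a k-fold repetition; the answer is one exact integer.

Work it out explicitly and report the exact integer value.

-85153

rho(c^-1) = [[-2, 3], [-5, 7]]
... * rho(a^-1) = [[-5, -3], [2, 1]]  ->  [[16, 9], [39, 22]]
... * rho(a^-1) = [[-5, -3], [2, 1]]  ->  [[-62, -39], [-151, -95]]
... * rho(c^-1) = [[-2, 3], [-5, 7]]  ->  [[319, -459], [777, -1118]]
... * rho(a) = [[1, 3], [-2, -5]]  ->  [[1237, 3252], [3013, 7921]]
... * rho(b^-1) = [[-2, -3], [5, 7]]  ->  [[13786, 19053], [33579, 46408]]
... * rho(a^-1) = [[-5, -3], [2, 1]]  ->  [[-30824, -22305], [-75079, -54329]]
tr = -30824 + -54329 = -85153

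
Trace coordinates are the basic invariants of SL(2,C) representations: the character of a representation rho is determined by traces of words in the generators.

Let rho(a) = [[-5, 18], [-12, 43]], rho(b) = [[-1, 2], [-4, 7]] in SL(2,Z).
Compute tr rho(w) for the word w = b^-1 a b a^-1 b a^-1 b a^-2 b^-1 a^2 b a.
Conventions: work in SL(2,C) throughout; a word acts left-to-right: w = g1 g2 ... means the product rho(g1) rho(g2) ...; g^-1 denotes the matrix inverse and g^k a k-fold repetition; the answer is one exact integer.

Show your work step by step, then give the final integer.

rho(b^-1) = [[7, -2], [4, -1]]
... * rho(a) = [[-5, 18], [-12, 43]]  ->  [[-11, 40], [-8, 29]]
... * rho(b) = [[-1, 2], [-4, 7]]  ->  [[-149, 258], [-108, 187]]
... * rho(a^-1) = [[43, -18], [12, -5]]  ->  [[-3311, 1392], [-2400, 1009]]
... * rho(b) = [[-1, 2], [-4, 7]]  ->  [[-2257, 3122], [-1636, 2263]]
... * rho(a^-1) = [[43, -18], [12, -5]]  ->  [[-59587, 25016], [-43192, 18133]]
... * rho(b) = [[-1, 2], [-4, 7]]  ->  [[-40477, 55938], [-29340, 40547]]
... * rho(a^-1) = [[43, -18], [12, -5]]  ->  [[-1069255, 448896], [-775056, 325385]]
... * rho(a^-1) = [[43, -18], [12, -5]]  ->  [[-40591213, 17002110], [-29422788, 12324083]]
... * rho(b^-1) = [[7, -2], [4, -1]]  ->  [[-216130051, 64180316], [-156663184, 46521493]]
... * rho(a) = [[-5, 18], [-12, 43]]  ->  [[310486463, -1130587330], [225058004, -819513113]]
... * rho(a) = [[-5, 18], [-12, 43]]  ->  [[12014615645, -43026498856], [8708867336, -31188019787]]
... * rho(b) = [[-1, 2], [-4, 7]]  ->  [[160091379779, -277156260702], [116043211812, -200898403837]]
... * rho(a) = [[-5, 18], [-12, 43]]  ->  [[2525418229529, -9036074374164], [1830564786984, -6549853552375]]
tr = 2525418229529 + -6549853552375 = -4024435322846

-4024435322846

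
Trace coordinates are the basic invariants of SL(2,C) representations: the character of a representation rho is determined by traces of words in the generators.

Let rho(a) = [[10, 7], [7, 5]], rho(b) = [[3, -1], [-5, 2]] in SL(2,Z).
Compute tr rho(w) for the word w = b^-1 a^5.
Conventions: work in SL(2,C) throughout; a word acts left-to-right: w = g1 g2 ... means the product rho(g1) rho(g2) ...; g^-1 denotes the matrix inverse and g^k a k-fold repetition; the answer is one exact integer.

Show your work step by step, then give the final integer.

rho(b^-1) = [[2, 1], [5, 3]]
... * rho(a) = [[10, 7], [7, 5]]  ->  [[27, 19], [71, 50]]
... * rho(a) = [[10, 7], [7, 5]]  ->  [[403, 284], [1060, 747]]
... * rho(a) = [[10, 7], [7, 5]]  ->  [[6018, 4241], [15829, 11155]]
... * rho(a) = [[10, 7], [7, 5]]  ->  [[89867, 63331], [236375, 166578]]
... * rho(a) = [[10, 7], [7, 5]]  ->  [[1341987, 945724], [3529796, 2487515]]
tr = 1341987 + 2487515 = 3829502

3829502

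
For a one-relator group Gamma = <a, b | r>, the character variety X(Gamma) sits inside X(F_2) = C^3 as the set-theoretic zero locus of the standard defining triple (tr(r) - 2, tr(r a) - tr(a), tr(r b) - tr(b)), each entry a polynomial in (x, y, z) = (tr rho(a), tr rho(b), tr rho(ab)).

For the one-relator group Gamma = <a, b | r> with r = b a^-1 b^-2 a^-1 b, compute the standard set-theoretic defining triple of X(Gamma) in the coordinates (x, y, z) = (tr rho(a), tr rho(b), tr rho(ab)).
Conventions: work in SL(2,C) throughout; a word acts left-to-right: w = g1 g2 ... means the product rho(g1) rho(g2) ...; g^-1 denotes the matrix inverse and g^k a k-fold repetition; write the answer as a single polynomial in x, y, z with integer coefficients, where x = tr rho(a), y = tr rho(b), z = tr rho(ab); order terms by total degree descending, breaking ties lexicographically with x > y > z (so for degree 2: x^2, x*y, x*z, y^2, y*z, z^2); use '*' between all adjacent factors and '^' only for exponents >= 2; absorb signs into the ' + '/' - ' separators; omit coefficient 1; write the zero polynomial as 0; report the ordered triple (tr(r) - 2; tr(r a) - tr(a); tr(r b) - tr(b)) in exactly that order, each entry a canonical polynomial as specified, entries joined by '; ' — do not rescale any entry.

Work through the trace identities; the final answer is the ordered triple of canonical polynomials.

x*y^3*z - x^2*y^2 - y^4 - y^2*z^2 + x^2 + 4*y^2 - 4; x*y^2*z^2 - 2*x^2*y*z - y^3*z - y*z^3 + x^3 + x*y^2 + x*z^2 + 4*y*z - 4*x; x*y^4*z - x^2*y^3 - y^5 - y^3*z^2 - x*y^2*z + 2*x^2*y + 5*y^3 + y*z^2 - x*z - 6*y

tr(b a^-1) = tr(b) * tr(a) - tr(b a)   [inverse elimination on a] = x*y - z
tr(b^2 a) = tr(b) * tr(a b) - tr(a)   [square of b] = y*z - x
apply: tr(b^2) = tr(b) * tr(b) - tr(1)   [square of b] = y^2 - 2
use: tr(a b^2 a) = tr(a) * tr(b^2 a) - tr(b^2)   [square of a] = x*y*z - x^2 - y^2 + 2
tr(a b a b) = tr(a b) * tr(a b) - tr(1)   [split at a repeated a] = z^2 - 2
use: tr(a b a) = tr(a) * tr(b a) - tr(b)   [square of a] = x*z - y
use: tr(a b^2 a b) = tr(b) * tr(a b a b) - tr(a b a)   [square of b] = y*z^2 - x*z - y
tr(b^-1 a b^2 a) = tr(a b^2 a) * tr(b) - tr(a b^2 a b)   [inverse elimination on b] = x*y^2*z - x^2*y - y^3 - y*z^2 + x*z + 3*y
use: tr(b^2 a^-1 b^-1 a) = tr(b^-1 a b^2) * tr(a) - tr(b^-1 a b^2 a)   [inverse elimination on a] = -x*y^2*z + x^2*y + y^3 + y*z^2 - 3*y
use: tr(b^-1 a^-1 b^2 a^-1) = tr(b^2 a^-1 b^-1) * tr(a) - tr(b^2 a^-1 b^-1 a)   [inverse elimination on a] = x*y^2*z - y^3 - y*z^2 - x*z + 3*y
tr(b^2 a^-1) = tr(b^2) * tr(a) - tr(b^2 a)   [inverse elimination on a] = x*y^2 - y*z - x
use: tr(a^-1 b^2 a^-1) = tr(b^2 a^-1) * tr(a) - tr(b^2)   [inverse elimination on a] = x^2*y^2 - x*y*z - x^2 - y^2 + 2
tr(b a^-1 b^-2 a^-1 b) = tr(b^-1 a^-1 b^2 a^-1) * tr(b) - tr(b^-1 a^-1 b^2 a^-1 b)   [inverse elimination on b] = x*y^3*z - x^2*y^2 - y^4 - y^2*z^2 + x^2 + 4*y^2 - 2
tr(b a b^-1 a) = tr(a b a) * tr(b) - tr(a b a b)  (eliminate b^-1) = x*y*z - y^2 - z^2 + 2
tr(b^-1 a^-1 b a) = tr(b a b^-1) * tr(a) - tr(b a b^-1 a)  (eliminate a^-1) = -x*y*z + x^2 + y^2 + z^2 - 2
use: tr(a b a b a) = tr(a) * tr(b a b a) - tr(b a b)  (reduce the a square) = x*z^2 - y*z - x
tr(a b a b a b) = tr(a b) * tr(a b a b) - tr(a^-1 b^-1)  (split on a) = z^3 - 3*z
apply: tr(b a b a b^-1 a) = tr(a b a b a) * tr(b) - tr(a b a b a b)  (eliminate b^-1) = x*y*z^2 - y^2*z - z^3 - x*y + 3*z
tr(b^-1 a^-1 b a b a) = tr(b a b a b^-1) * tr(a) - tr(b a b a b^-1 a)  (eliminate a^-1) = -x*y*z^2 + x^2*z + y^2*z + z^3 - 3*z
tr(b^-2 a^-1 b a b a) = tr(b^-1 a^-1 b a b a) * tr(b) - tr(b^-1 a^-1 b a b a b)  (eliminate b^-1) = -x*y^2*z^2 + x^2*y*z + y^3*z + y*z^3 - 4*y*z + x
apply: tr(b a^-1 b^-2 a^-1 b a) = tr(b^-2 a^-1 b a b) * tr(a) - tr(b^-2 a^-1 b a b a)  (eliminate a^-1) = x*y^2*z^2 - 2*x^2*y*z - y^3*z - y*z^3 + x^3 + x*y^2 + x*z^2 + 4*y*z - 3*x
tr(b^3) = tr(b) * tr(b^2) - tr(b)   [square of b] = y^3 - 3*y
tr(a b^3) = tr(b) * tr(a b^2) - tr(a b)   [square of b] = y^2*z - x*y - z
use: tr(b^3 a b) = tr(b) * tr(a b^3) - tr(a b^2)   [square of b] = y^3*z - x*y^2 - 2*y*z + x
tr(b^3 a b a) = tr(b) * tr(b a b a b) - tr(b a b a)   [square of b] = y^2*z^2 - x*y*z - y^2 - z^2 + 2
tr(a^-1 b^3 a b) = tr(b^3 a b) * tr(a) - tr(b^3 a b a)   [inverse elimination on a] = x*y^3*z - x^2*y^2 - y^2*z^2 - x*y*z + x^2 + y^2 + z^2 - 2
apply: tr(b^-1 a^-1 b^3 a) = tr(a^-1 b^3 a) * tr(b) - tr(a^-1 b^3 a b)   [inverse elimination on b] = -x*y^3*z + x^2*y^2 + y^4 + y^2*z^2 + x*y*z - x^2 - 4*y^2 - z^2 + 2
apply: tr(b^-1 a^-1 b^3 a^-1) = tr(b^-1 a^-1 b^3) * tr(a) - tr(b^-1 a^-1 b^3 a)   [inverse elimination on a] = x*y^3*z - y^4 - y^2*z^2 - 2*x*y*z + 4*y^2 + z^2 - 2
tr(a^-1 b^3) = tr(b^3) * tr(a) - tr(b^3 a)   [inverse elimination on a] = x*y^3 - y^2*z - 2*x*y + z
apply: tr(a^-1 b^3 a^-1) = tr(a^-1 b^3) * tr(a) - tr(a^-1 b^3 a)   [inverse elimination on a] = x^2*y^3 - x*y^2*z - 2*x^2*y - y^3 + x*z + 3*y
tr(b a^-1 b^-2 a^-1 b^2) = tr(b^-1 a^-1 b^3 a^-1) * tr(b) - tr(b^-1 a^-1 b^3 a^-1 b)   [inverse elimination on b] = x*y^4*z - x^2*y^3 - y^5 - y^3*z^2 - x*y^2*z + 2*x^2*y + 5*y^3 + y*z^2 - x*z - 5*y
assemble the triple (tr(r) - 2; tr(r a) - x; tr(r b) - y)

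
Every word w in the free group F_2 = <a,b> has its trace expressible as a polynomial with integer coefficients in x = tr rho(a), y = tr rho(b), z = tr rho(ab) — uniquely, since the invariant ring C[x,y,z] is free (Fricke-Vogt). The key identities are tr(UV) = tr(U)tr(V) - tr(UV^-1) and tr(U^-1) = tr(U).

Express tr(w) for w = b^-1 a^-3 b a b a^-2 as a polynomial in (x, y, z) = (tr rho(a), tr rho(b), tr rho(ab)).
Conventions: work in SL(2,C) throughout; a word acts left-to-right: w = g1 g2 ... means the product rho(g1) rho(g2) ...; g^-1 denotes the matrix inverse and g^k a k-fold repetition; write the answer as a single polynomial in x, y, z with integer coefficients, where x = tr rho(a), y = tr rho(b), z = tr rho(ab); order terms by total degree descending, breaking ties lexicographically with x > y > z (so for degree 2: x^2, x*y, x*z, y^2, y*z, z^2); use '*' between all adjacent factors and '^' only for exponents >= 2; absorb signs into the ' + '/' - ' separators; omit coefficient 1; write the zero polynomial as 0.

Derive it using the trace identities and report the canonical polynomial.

x^4*y*z^2 - x^5*z - x^3*y^2*z - x^3*z^3 + x^4*y - x^2*y*z^2 + 4*x^3*z + x*y^2*z + x*z^3 - 3*x^2*y - 2*x*z + y

so trace(b a b) = trace(b)*trace(a b) - trace(a)  (reduce the b square) = y*z - x
so trace(b a b a) = trace(a b)*trace(a b) - trace(1)  (split on a) = z^2 - 2
reduce: trace(b a b a^-1) = trace(b a b)*trace(a) - trace(b a b a)  (eliminate a^-1) = x*y*z - x^2 - z^2 + 2
trace(a^-2 b a b) = trace(b a b a^-1)*trace(a) - trace(b a b)  (eliminate a^-1) = x^2*y*z - x^3 - x*z^2 - y*z + 3*x
trace(a^-1 b a b a^-2) = trace(a^-2 b a b)*trace(a) - trace(a^-2 b a b a)  (eliminate a^-1) = x^3*y*z - x^4 - x^2*z^2 - 2*x*y*z + 4*x^2 + z^2 - 2
trace(a^-1 b a b a^-3) = trace(a^-1 b a b a^-2)*trace(a) - trace(a^-1 b a b a^-1)  (eliminate a^-1) = x^4*y*z - x^5 - x^3*z^2 - 3*x^2*y*z + 5*x^3 + 2*x*z^2 + y*z - 5*x
trace(a^-3 b a b a^-2) = trace(a^-1 b a b a^-3)*trace(a) - trace(a^-1 b a b a^-2)  (eliminate a^-1) = x^5*y*z - x^6 - x^4*z^2 - 4*x^3*y*z + 6*x^4 + 3*x^2*z^2 + 3*x*y*z - 9*x^2 - z^2 + 2
trace(b a b^2) = trace(b)*trace(a b^2) - trace(a b)  (reduce the b square) = y^2*z - x*y - z
reduce: trace(a b a) = trace(a)*trace(b a) - trace(b)  (reduce the a square) = x*z - y
reduce: trace(b a b^2 a) = trace(b)*trace(a b a b) - trace(a b a)  (reduce the b square) = y*z^2 - x*z - y
reduce: trace(a^-1 b a b^2) = trace(b a b^2)*trace(a) - trace(b a b^2 a)  (eliminate a^-1) = x*y^2*z - x^2*y - y*z^2 + y
so trace(b a^-2 b a b) = trace(a^-1 b a b^2)*trace(a) - trace(a^-1 b a b^2 a)  (eliminate a^-1) = x^2*y^2*z - x^3*y - x*y*z^2 - y^2*z + 2*x*y + z
reduce: trace(b a b a b a) = trace(b a b a)*trace(b a) - trace(a b)  (split on b) = z^3 - 3*z
reduce: trace(b a b a b a^-1) = trace(b a b a b)*trace(a) - trace(b a b a b a)  (eliminate a^-1) = x*y*z^2 - x^2*z - z^3 - x*y + 3*z
trace(b a^-2 b a b a) = trace(b a b a b a^-1)*trace(a) - trace(b a b a b)  (eliminate a^-1) = x^2*y*z^2 - x^3*z - x*z^3 - x^2*y - y*z^2 + 4*x*z + y
trace(b a^-2 b a b a^-1) = trace(b a^-2 b a b)*trace(a) - trace(b a^-2 b a b a)  (eliminate a^-1) = x^3*y^2*z - x^4*y - 2*x^2*y*z^2 + x^3*z - x*y^2*z + x*z^3 + 3*x^2*y + y*z^2 - 3*x*z - y
trace(b a b a^-2 b a^-2) = trace(b a^-2 b a b a^-1)*trace(a) - trace(b a^-2 b a b)  (eliminate a^-1) = x^4*y^2*z - x^5*y - 2*x^3*y*z^2 + x^4*z - 2*x^2*y^2*z + x^2*z^3 + 4*x^3*y + 2*x*y*z^2 - 3*x^2*z + y^2*z - 3*x*y - z
so trace(b a^-1 b a b a^-1) = trace(b a^-1 b a b)*trace(a) - trace(b a^-1 b a b a)  (eliminate a^-1) = x^2*y^2*z - x^3*y - 2*x*y*z^2 + x^2*z + z^3 + 2*x*y - 3*z
reduce: trace(b a b a^-2 b a^-1) = trace(b a^-1 b a b a^-1)*trace(a) - trace(b a^-1 b a b)  (eliminate a^-1) = x^3*y^2*z - x^4*y - 2*x^2*y*z^2 + x^3*z - x*y^2*z + x*z^3 + 3*x^2*y + y*z^2 - 3*x*z - y
trace(a^-3 b a b a^-2 b) = trace(b a b a^-2 b a^-2)*trace(a) - trace(b a b a^-2 b a^-1)  (eliminate a^-1) = x^5*y^2*z - x^6*y - 2*x^4*y*z^2 + x^5*z - 3*x^3*y^2*z + x^3*z^3 + 5*x^4*y + 4*x^2*y*z^2 - 4*x^3*z + 2*x*y^2*z - x*z^3 - 6*x^2*y - y*z^2 + 2*x*z + y
trace(b^-1 a^-3 b a b a^-2) = trace(a^-3 b a b a^-2)*trace(b) - trace(a^-3 b a b a^-2 b)  (eliminate b^-1) = x^4*y*z^2 - x^5*z - x^3*y^2*z - x^3*z^3 + x^4*y - x^2*y*z^2 + 4*x^3*z + x*y^2*z + x*z^3 - 3*x^2*y - 2*x*z + y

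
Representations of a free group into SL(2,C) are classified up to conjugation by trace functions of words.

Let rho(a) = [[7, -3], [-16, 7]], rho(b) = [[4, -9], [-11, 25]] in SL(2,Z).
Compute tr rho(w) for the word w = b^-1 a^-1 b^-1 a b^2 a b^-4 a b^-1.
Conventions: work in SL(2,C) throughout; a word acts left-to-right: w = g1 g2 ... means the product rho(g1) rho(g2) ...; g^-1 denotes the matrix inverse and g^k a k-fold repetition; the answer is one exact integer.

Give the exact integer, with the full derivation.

rho(b^-1) = [[25, 9], [11, 4]]
... * rho(a^-1) = [[7, 3], [16, 7]]  ->  [[319, 138], [141, 61]]
... * rho(b^-1) = [[25, 9], [11, 4]]  ->  [[9493, 3423], [4196, 1513]]
... * rho(a) = [[7, -3], [-16, 7]]  ->  [[11683, -4518], [5164, -1997]]
... * rho(b) = [[4, -9], [-11, 25]]  ->  [[96430, -218097], [42623, -96401]]
... * rho(b) = [[4, -9], [-11, 25]]  ->  [[2784787, -6320295], [1230903, -2793632]]
... * rho(a) = [[7, -3], [-16, 7]]  ->  [[120618229, -52596426], [53314433, -23248133]]
... * rho(b^-1) = [[25, 9], [11, 4]]  ->  [[2436895039, 875178357], [1077131362, 386837365]]
... * rho(b^-1) = [[25, 9], [11, 4]]  ->  [[70549337902, 25432768779], [31183495065, 11241531718]]
... * rho(b^-1) = [[25, 9], [11, 4]]  ->  [[2043493904119, 736675116234], [903244225523, 325617582457]]
... * rho(b^-1) = [[25, 9], [11, 4]]  ->  [[59190773881549, 21338145602007], [26162899045102, 9431668359535]]
... * rho(a) = [[7, -3], [-16, 7]]  ->  [[72925087538731, -28205302430598], [32233599563154, -12467018618561]]
... * rho(b^-1) = [[25, 9], [11, 4]]  ->  [[1512868861731697, 543504578126187], [668702784274679, 240234321594142]]
tr = 1512868861731697 + 240234321594142 = 1753103183325839

1753103183325839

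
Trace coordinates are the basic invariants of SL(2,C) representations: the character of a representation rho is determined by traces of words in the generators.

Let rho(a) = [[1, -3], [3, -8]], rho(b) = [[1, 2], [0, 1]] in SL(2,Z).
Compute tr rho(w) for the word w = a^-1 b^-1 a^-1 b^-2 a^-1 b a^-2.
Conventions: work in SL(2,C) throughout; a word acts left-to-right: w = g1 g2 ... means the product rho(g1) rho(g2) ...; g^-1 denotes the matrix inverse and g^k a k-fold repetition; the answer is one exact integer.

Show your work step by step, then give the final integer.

3293

rho(a^-1) = [[-8, 3], [-3, 1]]
... * rho(b^-1) = [[1, -2], [0, 1]]  ->  [[-8, 19], [-3, 7]]
... * rho(a^-1) = [[-8, 3], [-3, 1]]  ->  [[7, -5], [3, -2]]
... * rho(b^-1) = [[1, -2], [0, 1]]  ->  [[7, -19], [3, -8]]
... * rho(b^-1) = [[1, -2], [0, 1]]  ->  [[7, -33], [3, -14]]
... * rho(a^-1) = [[-8, 3], [-3, 1]]  ->  [[43, -12], [18, -5]]
... * rho(b) = [[1, 2], [0, 1]]  ->  [[43, 74], [18, 31]]
... * rho(a^-1) = [[-8, 3], [-3, 1]]  ->  [[-566, 203], [-237, 85]]
... * rho(a^-1) = [[-8, 3], [-3, 1]]  ->  [[3919, -1495], [1641, -626]]
tr = 3919 + -626 = 3293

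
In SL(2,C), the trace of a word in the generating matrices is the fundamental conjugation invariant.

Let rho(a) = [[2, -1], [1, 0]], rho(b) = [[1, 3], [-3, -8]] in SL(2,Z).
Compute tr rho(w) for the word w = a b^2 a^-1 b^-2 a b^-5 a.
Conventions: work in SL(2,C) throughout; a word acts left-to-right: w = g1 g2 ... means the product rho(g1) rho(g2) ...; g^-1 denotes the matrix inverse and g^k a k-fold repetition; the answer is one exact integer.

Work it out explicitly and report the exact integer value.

-1079549977

rho(a) = [[2, -1], [1, 0]]
... * rho(b) = [[1, 3], [-3, -8]]  ->  [[5, 14], [1, 3]]
... * rho(b) = [[1, 3], [-3, -8]]  ->  [[-37, -97], [-8, -21]]
... * rho(a^-1) = [[0, 1], [-1, 2]]  ->  [[97, -231], [21, -50]]
... * rho(b^-1) = [[-8, -3], [3, 1]]  ->  [[-1469, -522], [-318, -113]]
... * rho(b^-1) = [[-8, -3], [3, 1]]  ->  [[10186, 3885], [2205, 841]]
... * rho(a) = [[2, -1], [1, 0]]  ->  [[24257, -10186], [5251, -2205]]
... * rho(b^-1) = [[-8, -3], [3, 1]]  ->  [[-224614, -82957], [-48623, -17958]]
... * rho(b^-1) = [[-8, -3], [3, 1]]  ->  [[1548041, 590885], [335110, 127911]]
... * rho(b^-1) = [[-8, -3], [3, 1]]  ->  [[-10611673, -4053238], [-2297147, -877419]]
... * rho(b^-1) = [[-8, -3], [3, 1]]  ->  [[72733670, 27781781], [15744919, 6014022]]
... * rho(b^-1) = [[-8, -3], [3, 1]]  ->  [[-498524017, -190419229], [-107917286, -41220735]]
... * rho(a) = [[2, -1], [1, 0]]  ->  [[-1187467263, 498524017], [-257055307, 107917286]]
tr = -1187467263 + 107917286 = -1079549977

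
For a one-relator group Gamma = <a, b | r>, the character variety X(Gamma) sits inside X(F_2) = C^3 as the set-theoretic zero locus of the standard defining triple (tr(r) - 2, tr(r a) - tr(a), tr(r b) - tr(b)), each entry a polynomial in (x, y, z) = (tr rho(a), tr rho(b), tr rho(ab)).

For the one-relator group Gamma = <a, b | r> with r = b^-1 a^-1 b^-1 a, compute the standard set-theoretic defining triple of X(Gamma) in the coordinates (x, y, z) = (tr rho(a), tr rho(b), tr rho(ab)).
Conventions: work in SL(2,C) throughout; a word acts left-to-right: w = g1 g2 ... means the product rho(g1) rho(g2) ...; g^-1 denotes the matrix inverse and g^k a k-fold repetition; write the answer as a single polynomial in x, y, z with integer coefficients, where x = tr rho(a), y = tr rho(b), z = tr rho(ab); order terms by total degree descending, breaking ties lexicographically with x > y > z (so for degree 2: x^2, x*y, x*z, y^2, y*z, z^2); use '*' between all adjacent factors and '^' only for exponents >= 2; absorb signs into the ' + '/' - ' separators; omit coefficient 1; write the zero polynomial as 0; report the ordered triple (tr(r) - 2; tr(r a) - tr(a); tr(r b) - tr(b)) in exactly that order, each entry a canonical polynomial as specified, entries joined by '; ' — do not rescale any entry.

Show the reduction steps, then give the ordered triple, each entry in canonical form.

x*y*z - x^2 - z^2; x^2*y*z - x^3 - x*z^2 - y*z + 2*x; 0

trace(a b^-1) = trace(a) * trace(b) - trace(a b)   [inverse elimination on b] = x*y - z
trace(b^-1 a b^-1) = trace(a b^-1) * trace(b) - trace(a)   [inverse elimination on b] = x*y^2 - y*z - x
apply: trace(a^2) = trace(a) * trace(a) - trace(1)   [square of a] = x^2 - 2
trace(a^2 b) = trace(a) * trace(b a) - trace(b)   [square of a] = x*z - y
use: trace(a b^-1 a) = trace(a^2) * trace(b) - trace(a^2 b)   [inverse elimination on b] = x^2*y - x*z - y
trace(a b a b) = trace(a b) * trace(a b) - trace(1)   [split at a repeated a] = z^2 - 2
trace(a b^-1 a b) = trace(a b a) * trace(b) - trace(a b a b)   [inverse elimination on b] = x*y*z - y^2 - z^2 + 2
apply: trace(b^-1 a b^-1 a) = trace(a b^-1 a) * trace(b) - trace(a b^-1 a b)   [inverse elimination on b] = x^2*y^2 - 2*x*y*z + z^2 - 2
use: trace(b^-1 a^-1 b^-1 a) = trace(b^-1 a b^-1) * trace(a) - trace(b^-1 a b^-1 a)   [inverse elimination on a] = x*y*z - x^2 - z^2 + 2
apply: trace(a b a^2) = trace(a) * trace(a b a) - trace(a b)  (reduce the a square) = x^2*z - x*y - z
trace(b a b) = trace(b) * trace(a b) - trace(a)  (reduce the b square) = y*z - x
trace(a b a^2 b) = trace(a) * trace(b a b a) - trace(b a b)  (reduce the a square) = x*z^2 - y*z - x
trace(b a^2 b^-1 a) = trace(a b a^2) * trace(b) - trace(a b a^2 b)  (eliminate b^-1) = x^2*y*z - x*y^2 - x*z^2 + x
apply: trace(a^2 b^-1 a^-1 b) = trace(b a^2 b^-1) * trace(a) - trace(b a^2 b^-1 a)  (eliminate a^-1) = -x^2*y*z + x^3 + x*y^2 + x*z^2 - 3*x
trace(b^-1 a^-1 b^-1 a^2) = trace(a^2 b^-1 a^-1) * trace(b) - trace(a^2 b^-1 a^-1 b)  (eliminate b^-1) = x^2*y*z - x^3 - x*z^2 - y*z + 3*x
assemble the triple (trace(r) - 2; trace(r a) - x; trace(r b) - y)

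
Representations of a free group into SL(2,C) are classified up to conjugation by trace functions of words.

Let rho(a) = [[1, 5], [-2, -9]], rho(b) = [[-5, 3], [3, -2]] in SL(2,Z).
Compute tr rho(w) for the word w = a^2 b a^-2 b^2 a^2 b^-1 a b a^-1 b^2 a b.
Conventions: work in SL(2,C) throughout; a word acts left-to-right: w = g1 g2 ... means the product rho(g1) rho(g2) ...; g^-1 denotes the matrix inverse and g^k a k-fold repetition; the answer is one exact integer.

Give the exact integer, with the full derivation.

-7667632227152

rho(a) = [[1, 5], [-2, -9]]
... * rho(a) = [[1, 5], [-2, -9]]  ->  [[-9, -40], [16, 71]]
... * rho(b) = [[-5, 3], [3, -2]]  ->  [[-75, 53], [133, -94]]
... * rho(a^-1) = [[-9, -5], [2, 1]]  ->  [[781, 428], [-1385, -759]]
... * rho(a^-1) = [[-9, -5], [2, 1]]  ->  [[-6173, -3477], [10947, 6166]]
... * rho(b) = [[-5, 3], [3, -2]]  ->  [[20434, -11565], [-36237, 20509]]
... * rho(b) = [[-5, 3], [3, -2]]  ->  [[-136865, 84432], [242712, -149729]]
... * rho(a) = [[1, 5], [-2, -9]]  ->  [[-305729, -1444213], [542170, 2561121]]
... * rho(a) = [[1, 5], [-2, -9]]  ->  [[2582697, 11469272], [-4580072, -20339239]]
... * rho(b^-1) = [[-2, -3], [-3, -5]]  ->  [[-39573210, -65094451], [70177861, 115436411]]
... * rho(a) = [[1, 5], [-2, -9]]  ->  [[90615692, 387984009], [-160694961, -688038394]]
... * rho(b) = [[-5, 3], [3, -2]]  ->  [[710873567, -504120942], [-1260640377, 893991905]]
... * rho(a^-1) = [[-9, -5], [2, 1]]  ->  [[-7406103987, -4058488777], [13133747203, 7197193790]]
... * rho(b) = [[-5, 3], [3, -2]]  ->  [[24855053604, -14101334407], [-44077154645, 25006854029]]
... * rho(b) = [[-5, 3], [3, -2]]  ->  [[-166579271241, 102767829626], [295406335312, -182245171993]]
... * rho(a) = [[1, 5], [-2, -9]]  ->  [[-372114930493, -1757806822839], [659896679298, 3117238224497]]
... * rho(b) = [[-5, 3], [3, -2]]  ->  [[-3412845816052, 2399268854199], [6052231277001, -4254786411100]]
tr = -3412845816052 + -4254786411100 = -7667632227152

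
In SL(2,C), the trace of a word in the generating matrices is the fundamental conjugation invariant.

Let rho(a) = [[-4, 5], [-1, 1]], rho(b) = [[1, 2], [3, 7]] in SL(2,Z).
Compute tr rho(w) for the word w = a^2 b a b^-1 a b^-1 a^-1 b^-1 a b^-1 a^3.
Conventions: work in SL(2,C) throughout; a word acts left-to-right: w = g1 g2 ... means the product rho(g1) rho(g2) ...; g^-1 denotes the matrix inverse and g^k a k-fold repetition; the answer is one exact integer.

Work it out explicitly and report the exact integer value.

rho(a) = [[-4, 5], [-1, 1]]
... * rho(a) = [[-4, 5], [-1, 1]]  ->  [[11, -15], [3, -4]]
... * rho(b) = [[1, 2], [3, 7]]  ->  [[-34, -83], [-9, -22]]
... * rho(a) = [[-4, 5], [-1, 1]]  ->  [[219, -253], [58, -67]]
... * rho(b^-1) = [[7, -2], [-3, 1]]  ->  [[2292, -691], [607, -183]]
... * rho(a) = [[-4, 5], [-1, 1]]  ->  [[-8477, 10769], [-2245, 2852]]
... * rho(b^-1) = [[7, -2], [-3, 1]]  ->  [[-91646, 27723], [-24271, 7342]]
... * rho(a^-1) = [[1, -5], [1, -4]]  ->  [[-63923, 347338], [-16929, 91987]]
... * rho(b^-1) = [[7, -2], [-3, 1]]  ->  [[-1489475, 475184], [-394464, 125845]]
... * rho(a) = [[-4, 5], [-1, 1]]  ->  [[5482716, -6972191], [1452011, -1846475]]
... * rho(b^-1) = [[7, -2], [-3, 1]]  ->  [[59295585, -17937623], [15703502, -4750497]]
... * rho(a) = [[-4, 5], [-1, 1]]  ->  [[-219244717, 278540302], [-58063511, 73767013]]
... * rho(a) = [[-4, 5], [-1, 1]]  ->  [[598438566, -817683283], [158487031, -216550542]]
... * rho(a) = [[-4, 5], [-1, 1]]  ->  [[-1576070981, 2174509547], [-417397582, 575884613]]
tr = -1576070981 + 575884613 = -1000186368

-1000186368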